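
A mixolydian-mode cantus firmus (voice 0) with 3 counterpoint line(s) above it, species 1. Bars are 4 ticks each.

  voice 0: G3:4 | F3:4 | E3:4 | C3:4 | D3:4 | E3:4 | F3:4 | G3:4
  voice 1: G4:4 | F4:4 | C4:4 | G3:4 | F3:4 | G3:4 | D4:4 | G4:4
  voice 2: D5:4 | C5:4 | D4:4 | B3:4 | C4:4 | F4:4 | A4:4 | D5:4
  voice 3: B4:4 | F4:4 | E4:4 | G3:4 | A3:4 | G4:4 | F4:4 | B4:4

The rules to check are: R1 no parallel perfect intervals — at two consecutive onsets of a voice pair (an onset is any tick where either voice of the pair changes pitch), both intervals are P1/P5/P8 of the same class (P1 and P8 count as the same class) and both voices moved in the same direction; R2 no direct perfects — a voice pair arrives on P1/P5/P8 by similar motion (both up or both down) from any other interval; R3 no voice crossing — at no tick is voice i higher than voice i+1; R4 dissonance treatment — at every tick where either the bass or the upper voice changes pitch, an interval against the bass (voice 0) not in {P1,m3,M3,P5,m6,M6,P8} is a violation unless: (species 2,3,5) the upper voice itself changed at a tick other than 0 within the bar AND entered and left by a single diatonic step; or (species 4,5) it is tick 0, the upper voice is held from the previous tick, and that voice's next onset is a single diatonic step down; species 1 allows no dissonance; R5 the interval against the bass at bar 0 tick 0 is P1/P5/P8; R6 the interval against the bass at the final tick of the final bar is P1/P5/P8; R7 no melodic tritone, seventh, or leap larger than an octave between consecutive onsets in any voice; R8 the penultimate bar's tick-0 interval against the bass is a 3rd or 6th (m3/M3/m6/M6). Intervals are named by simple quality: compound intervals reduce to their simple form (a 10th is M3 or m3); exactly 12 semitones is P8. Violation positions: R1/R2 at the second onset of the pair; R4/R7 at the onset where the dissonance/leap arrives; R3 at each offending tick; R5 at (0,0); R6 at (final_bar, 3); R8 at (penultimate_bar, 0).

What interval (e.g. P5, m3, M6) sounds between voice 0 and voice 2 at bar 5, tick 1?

m2

voice 0=E3 voice 2=F4 -> m2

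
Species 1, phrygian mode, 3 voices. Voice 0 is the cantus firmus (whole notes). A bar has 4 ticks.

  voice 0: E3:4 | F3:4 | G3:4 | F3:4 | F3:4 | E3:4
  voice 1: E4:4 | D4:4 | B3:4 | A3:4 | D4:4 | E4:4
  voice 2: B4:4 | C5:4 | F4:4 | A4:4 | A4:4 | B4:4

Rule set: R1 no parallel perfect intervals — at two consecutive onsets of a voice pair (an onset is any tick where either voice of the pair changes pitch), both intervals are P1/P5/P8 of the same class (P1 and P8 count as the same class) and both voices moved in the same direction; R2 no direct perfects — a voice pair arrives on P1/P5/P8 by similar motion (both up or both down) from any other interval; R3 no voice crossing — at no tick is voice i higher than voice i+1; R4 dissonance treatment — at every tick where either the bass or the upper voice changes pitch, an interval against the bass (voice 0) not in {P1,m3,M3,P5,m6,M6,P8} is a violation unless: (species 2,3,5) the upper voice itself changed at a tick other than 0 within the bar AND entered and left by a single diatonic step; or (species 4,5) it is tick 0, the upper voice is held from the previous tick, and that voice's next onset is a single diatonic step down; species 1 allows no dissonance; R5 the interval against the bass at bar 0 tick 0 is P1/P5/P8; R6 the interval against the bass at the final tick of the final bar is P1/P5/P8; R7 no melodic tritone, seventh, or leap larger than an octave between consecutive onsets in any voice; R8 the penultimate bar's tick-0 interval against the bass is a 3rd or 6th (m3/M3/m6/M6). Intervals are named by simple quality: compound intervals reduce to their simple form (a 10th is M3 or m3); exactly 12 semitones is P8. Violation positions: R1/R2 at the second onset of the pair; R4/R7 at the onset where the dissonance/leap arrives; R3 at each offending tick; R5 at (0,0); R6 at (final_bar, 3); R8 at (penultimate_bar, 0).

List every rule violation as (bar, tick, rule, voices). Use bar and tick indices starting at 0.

bar 0: v0=E3 v1=E4 v2=B4 downbeat P5
bar 1: v0=F3 v1=D4 v2=C5 downbeat P5
bar 2: v0=G3 v1=B3 v2=F4 downbeat m7
bar 3: v0=F3 v1=A3 v2=A4 downbeat M3
bar 4: v0=F3 v1=D4 v2=A4 downbeat M3
bar 5: v0=E3 v1=E4 v2=B4 downbeat P5
  -> R1 @ bar 1 tick 0 v(0, 2): E3/B4 P5 -> F3/C5 P5 similar
  -> R4 @ bar 2 tick 0 v(0, 2): G3/F4 m7 untreated
  -> R1 @ bar 5 tick 0 v(1, 2): D4/A4 P5 -> E4/B4 P5 similar

(1, 0, R1, (0, 2))
(2, 0, R4, (0, 2))
(5, 0, R1, (1, 2))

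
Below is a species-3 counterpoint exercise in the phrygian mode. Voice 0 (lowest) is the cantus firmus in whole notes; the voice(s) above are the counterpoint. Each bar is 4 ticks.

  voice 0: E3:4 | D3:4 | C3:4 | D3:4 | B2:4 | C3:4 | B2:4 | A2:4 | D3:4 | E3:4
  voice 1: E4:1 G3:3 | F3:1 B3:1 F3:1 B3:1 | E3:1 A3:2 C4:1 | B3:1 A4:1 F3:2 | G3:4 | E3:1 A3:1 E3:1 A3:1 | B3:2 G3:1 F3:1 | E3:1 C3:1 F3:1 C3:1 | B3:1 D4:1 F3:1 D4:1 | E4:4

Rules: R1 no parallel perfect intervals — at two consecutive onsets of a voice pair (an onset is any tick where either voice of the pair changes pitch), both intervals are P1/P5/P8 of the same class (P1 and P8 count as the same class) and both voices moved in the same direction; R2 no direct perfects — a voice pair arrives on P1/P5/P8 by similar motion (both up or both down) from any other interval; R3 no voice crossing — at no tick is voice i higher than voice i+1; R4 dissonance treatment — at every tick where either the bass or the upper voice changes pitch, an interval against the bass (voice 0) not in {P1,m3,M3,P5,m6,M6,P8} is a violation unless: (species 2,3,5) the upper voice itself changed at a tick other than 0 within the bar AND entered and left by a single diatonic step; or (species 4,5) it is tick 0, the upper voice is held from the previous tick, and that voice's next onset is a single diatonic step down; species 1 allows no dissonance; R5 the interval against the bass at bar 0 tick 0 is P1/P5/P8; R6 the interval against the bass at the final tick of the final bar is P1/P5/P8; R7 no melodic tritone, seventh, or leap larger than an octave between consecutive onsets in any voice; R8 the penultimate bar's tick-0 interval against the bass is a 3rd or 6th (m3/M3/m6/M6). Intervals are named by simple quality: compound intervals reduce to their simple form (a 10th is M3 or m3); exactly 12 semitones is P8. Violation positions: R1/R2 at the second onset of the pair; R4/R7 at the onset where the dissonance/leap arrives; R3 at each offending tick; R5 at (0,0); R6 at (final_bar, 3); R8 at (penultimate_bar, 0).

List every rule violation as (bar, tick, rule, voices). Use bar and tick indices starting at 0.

bar 0: v0=E3 v1=E4 downbeat P8
bar 1: v0=D3 v1=F3 downbeat m3
bar 2: v0=C3 v1=E3 downbeat M3
bar 3: v0=D3 v1=B3 downbeat M6
bar 4: v0=B2 v1=G3 downbeat m6
bar 5: v0=C3 v1=E3 downbeat M3
bar 6: v0=B2 v1=B3 downbeat P8
bar 7: v0=A2 v1=E3 downbeat P5
bar 8: v0=D3 v1=B3 downbeat M6
bar 9: v0=E3 v1=E4 downbeat P8
  -> R7 @ bar 1 tick 1 v(1,): F3->B3 leap 6st
  -> R7 @ bar 1 tick 2 v(1,): B3->F3 leap 6st
  -> R7 @ bar 1 tick 3 v(1,): F3->B3 leap 6st
  -> R7 @ bar 3 tick 1 v(1,): B3->A4 leap 10st
  -> R7 @ bar 3 tick 2 v(1,): A4->F3 leap 16st
  -> R2 @ bar 7 tick 0 v(0, 1): B2/F3 TT -> A2/E3 P5 similar
  -> R7 @ bar 8 tick 0 v(1,): C3->B3 leap 11st
  -> R1 @ bar 9 tick 0 v(0, 1): D3/D4 P8 -> E3/E4 P8 similar

(1, 1, R7, (1,))
(1, 2, R7, (1,))
(1, 3, R7, (1,))
(3, 1, R7, (1,))
(3, 2, R7, (1,))
(7, 0, R2, (0, 1))
(8, 0, R7, (1,))
(9, 0, R1, (0, 1))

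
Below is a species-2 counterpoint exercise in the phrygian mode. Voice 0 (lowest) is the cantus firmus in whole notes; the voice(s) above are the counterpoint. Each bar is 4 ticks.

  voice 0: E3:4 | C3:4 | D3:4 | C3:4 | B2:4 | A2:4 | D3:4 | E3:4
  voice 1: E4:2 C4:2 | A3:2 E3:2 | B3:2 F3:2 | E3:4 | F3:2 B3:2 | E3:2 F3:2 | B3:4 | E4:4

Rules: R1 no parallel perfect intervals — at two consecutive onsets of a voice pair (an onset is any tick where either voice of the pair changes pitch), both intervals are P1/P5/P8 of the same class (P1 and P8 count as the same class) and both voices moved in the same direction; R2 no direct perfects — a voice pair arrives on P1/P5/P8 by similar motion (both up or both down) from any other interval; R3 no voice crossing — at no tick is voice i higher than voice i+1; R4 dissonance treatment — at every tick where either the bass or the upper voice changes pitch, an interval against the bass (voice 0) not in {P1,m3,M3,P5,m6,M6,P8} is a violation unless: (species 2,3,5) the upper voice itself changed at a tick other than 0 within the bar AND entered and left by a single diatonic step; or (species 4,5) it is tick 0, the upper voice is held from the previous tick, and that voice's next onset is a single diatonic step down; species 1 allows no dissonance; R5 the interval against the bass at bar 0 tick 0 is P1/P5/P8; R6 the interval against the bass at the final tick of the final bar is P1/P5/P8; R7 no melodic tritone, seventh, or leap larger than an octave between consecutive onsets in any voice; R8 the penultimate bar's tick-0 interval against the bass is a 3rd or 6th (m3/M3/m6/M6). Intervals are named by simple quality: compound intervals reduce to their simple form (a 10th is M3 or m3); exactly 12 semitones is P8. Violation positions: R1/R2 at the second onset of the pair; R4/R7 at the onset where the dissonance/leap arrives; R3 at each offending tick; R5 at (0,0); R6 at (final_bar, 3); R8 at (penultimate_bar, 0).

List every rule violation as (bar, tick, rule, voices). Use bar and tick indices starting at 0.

bar 0: v0=E3 v1=E4 downbeat P8
bar 1: v0=C3 v1=A3 downbeat M6
bar 2: v0=D3 v1=B3 downbeat M6
bar 3: v0=C3 v1=E3 downbeat M3
bar 4: v0=B2 v1=F3 downbeat TT
bar 5: v0=A2 v1=E3 downbeat P5
bar 6: v0=D3 v1=B3 downbeat M6
bar 7: v0=E3 v1=E4 downbeat P8
  -> R7 @ bar 2 tick 2 v(1,): B3->F3 leap 6st
  -> R4 @ bar 4 tick 0 v(0, 1): B2/F3 TT untreated
  -> R7 @ bar 4 tick 2 v(1,): F3->B3 leap 6st
  -> R2 @ bar 5 tick 0 v(0, 1): B2/B3 P8 -> A2/E3 P5 similar
  -> R7 @ bar 6 tick 0 v(1,): F3->B3 leap 6st
  -> R2 @ bar 7 tick 0 v(0, 1): D3/B3 M6 -> E3/E4 P8 similar

(2, 2, R7, (1,))
(4, 0, R4, (0, 1))
(4, 2, R7, (1,))
(5, 0, R2, (0, 1))
(6, 0, R7, (1,))
(7, 0, R2, (0, 1))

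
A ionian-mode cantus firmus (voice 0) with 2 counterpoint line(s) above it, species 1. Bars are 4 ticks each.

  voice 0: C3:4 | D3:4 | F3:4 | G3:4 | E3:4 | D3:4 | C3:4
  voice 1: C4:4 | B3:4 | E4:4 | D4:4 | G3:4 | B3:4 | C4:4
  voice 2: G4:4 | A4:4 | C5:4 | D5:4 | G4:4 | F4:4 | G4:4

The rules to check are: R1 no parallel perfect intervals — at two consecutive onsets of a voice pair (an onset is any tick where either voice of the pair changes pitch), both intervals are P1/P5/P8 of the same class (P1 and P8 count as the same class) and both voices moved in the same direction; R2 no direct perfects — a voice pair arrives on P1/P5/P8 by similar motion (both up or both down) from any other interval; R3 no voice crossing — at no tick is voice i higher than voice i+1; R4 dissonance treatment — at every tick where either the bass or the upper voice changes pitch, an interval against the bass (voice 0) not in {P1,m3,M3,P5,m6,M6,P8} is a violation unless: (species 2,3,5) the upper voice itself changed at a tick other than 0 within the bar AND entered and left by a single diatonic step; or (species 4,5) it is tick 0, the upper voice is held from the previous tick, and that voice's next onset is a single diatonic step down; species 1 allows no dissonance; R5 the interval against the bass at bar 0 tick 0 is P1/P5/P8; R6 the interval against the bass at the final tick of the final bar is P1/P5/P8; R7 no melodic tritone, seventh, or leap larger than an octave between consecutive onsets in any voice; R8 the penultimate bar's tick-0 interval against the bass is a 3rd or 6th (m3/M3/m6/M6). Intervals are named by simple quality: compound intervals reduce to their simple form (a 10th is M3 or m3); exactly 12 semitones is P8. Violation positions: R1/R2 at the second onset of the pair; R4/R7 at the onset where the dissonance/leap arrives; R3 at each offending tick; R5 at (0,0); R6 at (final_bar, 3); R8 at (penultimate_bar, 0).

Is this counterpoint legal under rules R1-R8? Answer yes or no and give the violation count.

bar 0: v0=C3 v1=C4 v2=G4 (P5)
bar 1: v0=D3 v1=B3 v2=A4 (P5)
bar 2: v0=F3 v1=E4 v2=C5 (P5)
bar 3: v0=G3 v1=D4 v2=D5 (P5)
bar 4: v0=E3 v1=G3 v2=G4 (m3)
bar 5: v0=D3 v1=B3 v2=F4 (m3)
bar 6: v0=C3 v1=C4 v2=G4 (P5)
  R1 @ bar1.0: C3/G4 P5 -> D3/A4 P5 similar
  R1 @ bar2.0: D3/A4 P5 -> F3/C5 P5 similar
  R4 @ bar2.0: F3/E4 M7 untreated
  R1 @ bar3.0: F3/C5 P5 -> G3/D5 P5 similar
  R1 @ bar4.0: D4/D5 P8 -> G3/G4 P8 similar
  R2 @ bar6.0: B3/F4 TT -> C4/G4 P5 similar

No (6 violations)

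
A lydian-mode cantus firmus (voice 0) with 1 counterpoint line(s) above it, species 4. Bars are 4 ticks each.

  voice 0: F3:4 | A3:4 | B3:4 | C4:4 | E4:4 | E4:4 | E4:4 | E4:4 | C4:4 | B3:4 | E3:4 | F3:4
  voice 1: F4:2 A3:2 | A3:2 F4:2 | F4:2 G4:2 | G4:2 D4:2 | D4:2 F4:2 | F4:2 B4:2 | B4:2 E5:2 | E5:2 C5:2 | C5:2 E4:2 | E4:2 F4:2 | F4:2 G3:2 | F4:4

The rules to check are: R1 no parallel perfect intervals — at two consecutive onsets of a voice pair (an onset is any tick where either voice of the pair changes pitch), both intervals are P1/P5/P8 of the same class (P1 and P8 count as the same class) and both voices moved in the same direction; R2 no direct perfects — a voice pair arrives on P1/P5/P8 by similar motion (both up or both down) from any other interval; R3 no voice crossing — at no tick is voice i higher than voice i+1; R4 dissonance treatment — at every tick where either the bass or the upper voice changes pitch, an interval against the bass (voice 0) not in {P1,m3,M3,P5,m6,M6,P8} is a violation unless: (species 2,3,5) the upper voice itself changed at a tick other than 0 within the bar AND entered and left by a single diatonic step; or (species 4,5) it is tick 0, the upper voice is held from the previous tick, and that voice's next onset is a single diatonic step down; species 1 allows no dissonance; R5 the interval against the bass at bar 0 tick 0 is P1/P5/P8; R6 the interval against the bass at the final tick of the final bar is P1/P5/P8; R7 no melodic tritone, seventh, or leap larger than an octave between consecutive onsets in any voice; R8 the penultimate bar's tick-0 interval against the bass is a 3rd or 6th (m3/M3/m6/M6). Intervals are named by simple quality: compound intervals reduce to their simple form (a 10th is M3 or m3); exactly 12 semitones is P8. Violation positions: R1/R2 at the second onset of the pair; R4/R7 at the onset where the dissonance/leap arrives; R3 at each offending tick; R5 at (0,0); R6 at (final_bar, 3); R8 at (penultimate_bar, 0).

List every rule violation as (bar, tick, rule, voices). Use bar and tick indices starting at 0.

bar 0: v0=F3 v1=F4 downbeat P8
bar 1: v0=A3 v1=A3 downbeat P1
bar 2: v0=B3 v1=F4 downbeat TT
bar 3: v0=C4 v1=G4 downbeat P5
bar 4: v0=E4 v1=D4 downbeat M2
bar 5: v0=E4 v1=F4 downbeat m2
bar 6: v0=E4 v1=B4 downbeat P5
bar 7: v0=E4 v1=E5 downbeat P8
bar 8: v0=C4 v1=C5 downbeat P8
bar 9: v0=B3 v1=E4 downbeat P4
bar 10: v0=E3 v1=F4 downbeat m2
bar 11: v0=F3 v1=F4 downbeat P8
  -> R4 @ bar 2 tick 0 v(0, 1): B3/F4 TT untreated
  -> R4 @ bar 3 tick 2 v(0, 1): C4/D4 M2 untreated
  -> R3 @ bar 4 tick 0 v(0, 1): E4 above D4
  -> R4 @ bar 4 tick 0 v(0, 1): E4/D4 M2 untreated
  -> R3 @ bar 4 tick 1 v(0, 1): E4 above D4
  -> R4 @ bar 4 tick 2 v(0, 1): E4/F4 m2 untreated
  -> R7 @ bar 5 tick 2 v(1,): F4->B4 leap 6st
  -> R4 @ bar 9 tick 0 v(0, 1): B3/E4 P4 untreated
  -> R4 @ bar 9 tick 2 v(0, 1): B3/F4 TT untreated
  -> R4 @ bar 10 tick 0 v(0, 1): E3/F4 m2 untreated
  -> R8 @ bar 10 tick 0 v(0, 1): penult m2 not 3rd/6th
  -> R7 @ bar 10 tick 2 v(1,): F4->G3 leap 10st
  -> R2 @ bar 11 tick 0 v(0, 1): E3/G3 m3 -> F3/F4 P8 similar
  -> R7 @ bar 11 tick 0 v(1,): G3->F4 leap 10st

(2, 0, R4, (0, 1))
(3, 2, R4, (0, 1))
(4, 0, R3, (0, 1))
(4, 0, R4, (0, 1))
(4, 1, R3, (0, 1))
(4, 2, R4, (0, 1))
(5, 2, R7, (1,))
(9, 0, R4, (0, 1))
(9, 2, R4, (0, 1))
(10, 0, R4, (0, 1))
(10, 0, R8, (0, 1))
(10, 2, R7, (1,))
(11, 0, R2, (0, 1))
(11, 0, R7, (1,))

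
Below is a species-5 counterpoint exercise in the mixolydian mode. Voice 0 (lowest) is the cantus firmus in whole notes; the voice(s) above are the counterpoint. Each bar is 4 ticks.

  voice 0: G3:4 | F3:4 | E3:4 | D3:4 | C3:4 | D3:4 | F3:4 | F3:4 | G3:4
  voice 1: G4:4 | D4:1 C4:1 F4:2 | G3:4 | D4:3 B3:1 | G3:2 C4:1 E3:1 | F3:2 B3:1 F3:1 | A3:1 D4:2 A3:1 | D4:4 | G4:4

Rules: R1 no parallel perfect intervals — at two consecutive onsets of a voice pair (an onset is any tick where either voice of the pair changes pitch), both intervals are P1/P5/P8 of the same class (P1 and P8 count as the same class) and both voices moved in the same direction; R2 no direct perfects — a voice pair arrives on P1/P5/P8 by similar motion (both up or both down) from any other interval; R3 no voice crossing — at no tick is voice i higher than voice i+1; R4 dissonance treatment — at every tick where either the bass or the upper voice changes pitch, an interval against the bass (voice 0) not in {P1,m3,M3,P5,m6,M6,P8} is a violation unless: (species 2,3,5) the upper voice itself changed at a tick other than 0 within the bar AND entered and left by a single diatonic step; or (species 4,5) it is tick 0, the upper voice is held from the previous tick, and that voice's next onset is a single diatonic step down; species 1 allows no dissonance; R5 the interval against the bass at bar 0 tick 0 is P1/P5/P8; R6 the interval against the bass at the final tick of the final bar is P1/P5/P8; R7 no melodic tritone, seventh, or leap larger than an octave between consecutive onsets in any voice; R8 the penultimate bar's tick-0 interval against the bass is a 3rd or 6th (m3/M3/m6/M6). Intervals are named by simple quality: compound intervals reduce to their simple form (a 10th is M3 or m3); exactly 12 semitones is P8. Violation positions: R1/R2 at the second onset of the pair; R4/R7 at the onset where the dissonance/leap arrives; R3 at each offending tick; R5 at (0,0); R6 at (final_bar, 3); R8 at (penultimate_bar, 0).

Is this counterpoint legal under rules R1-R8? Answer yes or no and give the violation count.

No (5 violations)

bar 0: v0=G3 v1=G4 (P8)
bar 1: v0=F3 v1=D4 (M6)
bar 2: v0=E3 v1=G3 (m3)
bar 3: v0=D3 v1=D4 (P8)
bar 4: v0=C3 v1=G3 (P5)
bar 5: v0=D3 v1=F3 (m3)
bar 6: v0=F3 v1=A3 (M3)
bar 7: v0=F3 v1=D4 (M6)
bar 8: v0=G3 v1=G4 (P8)
  R7 @ bar2.0: F4->G3 leap 10st
  R2 @ bar4.0: D3/B3 M6 -> C3/G3 P5 similar
  R7 @ bar5.2: F3->B3 leap 6st
  R7 @ bar5.3: B3->F3 leap 6st
  R2 @ bar8.0: F3/D4 M6 -> G3/G4 P8 similar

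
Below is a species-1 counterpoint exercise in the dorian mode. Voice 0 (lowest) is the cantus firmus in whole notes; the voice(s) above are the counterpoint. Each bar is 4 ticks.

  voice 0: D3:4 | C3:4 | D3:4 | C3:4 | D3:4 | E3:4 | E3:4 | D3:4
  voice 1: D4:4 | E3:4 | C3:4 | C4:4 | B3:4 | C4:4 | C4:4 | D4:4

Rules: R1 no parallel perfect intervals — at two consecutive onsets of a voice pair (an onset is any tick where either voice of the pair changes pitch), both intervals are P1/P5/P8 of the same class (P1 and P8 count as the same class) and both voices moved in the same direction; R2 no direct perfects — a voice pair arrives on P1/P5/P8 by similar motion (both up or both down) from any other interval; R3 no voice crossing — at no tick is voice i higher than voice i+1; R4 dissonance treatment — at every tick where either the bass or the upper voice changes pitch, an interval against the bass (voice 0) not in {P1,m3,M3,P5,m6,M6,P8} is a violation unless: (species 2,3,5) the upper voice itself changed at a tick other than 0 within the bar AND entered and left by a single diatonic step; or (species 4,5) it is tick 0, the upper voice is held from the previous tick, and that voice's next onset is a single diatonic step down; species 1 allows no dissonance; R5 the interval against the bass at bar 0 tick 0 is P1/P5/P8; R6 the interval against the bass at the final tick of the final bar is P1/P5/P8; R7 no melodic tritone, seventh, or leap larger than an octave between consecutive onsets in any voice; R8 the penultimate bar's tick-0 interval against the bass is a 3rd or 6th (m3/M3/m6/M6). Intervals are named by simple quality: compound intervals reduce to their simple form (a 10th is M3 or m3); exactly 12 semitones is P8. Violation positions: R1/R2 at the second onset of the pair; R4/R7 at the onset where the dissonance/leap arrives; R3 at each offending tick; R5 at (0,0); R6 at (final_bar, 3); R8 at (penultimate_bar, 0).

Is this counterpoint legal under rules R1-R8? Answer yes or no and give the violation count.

bar 0: v0=D3 v1=D4 (P8)
bar 1: v0=C3 v1=E3 (M3)
bar 2: v0=D3 v1=C3 (M2)
bar 3: v0=C3 v1=C4 (P8)
bar 4: v0=D3 v1=B3 (M6)
bar 5: v0=E3 v1=C4 (m6)
bar 6: v0=E3 v1=C4 (m6)
bar 7: v0=D3 v1=D4 (P8)
  R7 @ bar1.0: D4->E3 leap 10st
  R3 @ bar2.0: D3 above C3
  R4 @ bar2.0: D3/C3 M2 untreated
  R3 @ bar2.1: D3 above C3
  R3 @ bar2.2: D3 above C3
  R3 @ bar2.3: D3 above C3

No (6 violations)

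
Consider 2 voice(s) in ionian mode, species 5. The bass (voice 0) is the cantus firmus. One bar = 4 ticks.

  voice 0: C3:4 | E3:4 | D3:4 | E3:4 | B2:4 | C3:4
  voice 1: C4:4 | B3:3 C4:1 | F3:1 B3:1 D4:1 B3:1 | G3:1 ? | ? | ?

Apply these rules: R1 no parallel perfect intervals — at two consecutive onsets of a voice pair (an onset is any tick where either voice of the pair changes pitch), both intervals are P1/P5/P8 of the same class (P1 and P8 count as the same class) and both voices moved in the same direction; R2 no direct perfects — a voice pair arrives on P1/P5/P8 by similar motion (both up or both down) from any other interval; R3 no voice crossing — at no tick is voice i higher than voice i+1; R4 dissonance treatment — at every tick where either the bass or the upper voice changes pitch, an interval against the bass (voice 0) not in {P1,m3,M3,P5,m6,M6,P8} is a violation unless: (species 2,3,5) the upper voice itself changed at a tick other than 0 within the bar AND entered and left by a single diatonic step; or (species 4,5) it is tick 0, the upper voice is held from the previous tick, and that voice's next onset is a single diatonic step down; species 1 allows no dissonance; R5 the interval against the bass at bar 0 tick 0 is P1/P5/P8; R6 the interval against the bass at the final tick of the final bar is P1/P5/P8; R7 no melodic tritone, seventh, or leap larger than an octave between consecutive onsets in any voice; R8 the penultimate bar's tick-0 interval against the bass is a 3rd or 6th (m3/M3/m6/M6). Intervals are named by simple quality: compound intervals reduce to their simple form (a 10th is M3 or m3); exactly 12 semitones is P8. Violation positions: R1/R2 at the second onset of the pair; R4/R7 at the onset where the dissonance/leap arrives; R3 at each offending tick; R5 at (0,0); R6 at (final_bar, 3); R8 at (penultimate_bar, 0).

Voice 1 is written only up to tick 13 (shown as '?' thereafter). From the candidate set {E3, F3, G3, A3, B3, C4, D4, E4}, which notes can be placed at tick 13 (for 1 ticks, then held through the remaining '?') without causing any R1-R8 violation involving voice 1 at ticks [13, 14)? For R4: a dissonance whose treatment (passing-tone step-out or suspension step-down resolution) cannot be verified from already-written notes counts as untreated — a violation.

E3: legal
F3: violates R4
G3: legal
A3: violates R4
B3: legal
C4: legal
D4: violates R4
E4: legal

{B3, C4, E3, E4, G3}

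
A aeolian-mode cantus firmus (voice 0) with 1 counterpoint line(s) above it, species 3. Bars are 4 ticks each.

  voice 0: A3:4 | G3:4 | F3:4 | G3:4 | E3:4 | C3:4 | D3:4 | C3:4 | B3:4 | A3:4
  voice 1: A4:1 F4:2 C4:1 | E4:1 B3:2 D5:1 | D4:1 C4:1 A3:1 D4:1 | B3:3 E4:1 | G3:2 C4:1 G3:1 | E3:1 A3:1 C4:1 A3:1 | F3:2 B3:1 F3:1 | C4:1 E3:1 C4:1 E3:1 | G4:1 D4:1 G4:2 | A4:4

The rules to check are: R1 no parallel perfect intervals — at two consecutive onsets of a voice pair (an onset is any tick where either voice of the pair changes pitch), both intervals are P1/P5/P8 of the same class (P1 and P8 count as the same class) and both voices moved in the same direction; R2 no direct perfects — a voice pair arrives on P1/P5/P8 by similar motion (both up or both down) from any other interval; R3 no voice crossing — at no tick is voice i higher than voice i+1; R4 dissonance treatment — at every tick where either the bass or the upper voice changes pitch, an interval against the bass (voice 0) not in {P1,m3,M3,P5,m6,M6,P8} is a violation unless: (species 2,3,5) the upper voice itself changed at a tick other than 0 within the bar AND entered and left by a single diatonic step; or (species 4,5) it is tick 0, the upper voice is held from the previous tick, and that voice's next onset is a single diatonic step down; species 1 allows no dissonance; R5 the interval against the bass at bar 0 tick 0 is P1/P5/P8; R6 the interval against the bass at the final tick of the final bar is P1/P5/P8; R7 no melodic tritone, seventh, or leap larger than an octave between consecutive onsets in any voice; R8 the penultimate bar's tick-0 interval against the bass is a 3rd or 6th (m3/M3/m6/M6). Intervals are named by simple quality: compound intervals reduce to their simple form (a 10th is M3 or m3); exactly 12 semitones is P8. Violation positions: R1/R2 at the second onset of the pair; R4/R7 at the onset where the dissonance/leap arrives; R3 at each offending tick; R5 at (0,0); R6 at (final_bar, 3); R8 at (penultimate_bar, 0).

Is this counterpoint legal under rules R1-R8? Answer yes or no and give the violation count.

bar 0: v0=A3 v1=A4 (P8)
bar 1: v0=G3 v1=E4 (M6)
bar 2: v0=F3 v1=D4 (M6)
bar 3: v0=G3 v1=B3 (M3)
bar 4: v0=E3 v1=G3 (m3)
bar 5: v0=C3 v1=E3 (M3)
bar 6: v0=D3 v1=F3 (m3)
bar 7: v0=C3 v1=C4 (P8)
bar 8: v0=B3 v1=G4 (m6)
bar 9: v0=A3 v1=A4 (P8)
  R7 @ bar1.3: B3->D5 leap 15st
  R7 @ bar6.2: F3->B3 leap 6st
  R7 @ bar6.3: B3->F3 leap 6st
  R7 @ bar8.0: C3->B3 leap 11st
  R7 @ bar8.0: E3->G4 leap 15st

No (5 violations)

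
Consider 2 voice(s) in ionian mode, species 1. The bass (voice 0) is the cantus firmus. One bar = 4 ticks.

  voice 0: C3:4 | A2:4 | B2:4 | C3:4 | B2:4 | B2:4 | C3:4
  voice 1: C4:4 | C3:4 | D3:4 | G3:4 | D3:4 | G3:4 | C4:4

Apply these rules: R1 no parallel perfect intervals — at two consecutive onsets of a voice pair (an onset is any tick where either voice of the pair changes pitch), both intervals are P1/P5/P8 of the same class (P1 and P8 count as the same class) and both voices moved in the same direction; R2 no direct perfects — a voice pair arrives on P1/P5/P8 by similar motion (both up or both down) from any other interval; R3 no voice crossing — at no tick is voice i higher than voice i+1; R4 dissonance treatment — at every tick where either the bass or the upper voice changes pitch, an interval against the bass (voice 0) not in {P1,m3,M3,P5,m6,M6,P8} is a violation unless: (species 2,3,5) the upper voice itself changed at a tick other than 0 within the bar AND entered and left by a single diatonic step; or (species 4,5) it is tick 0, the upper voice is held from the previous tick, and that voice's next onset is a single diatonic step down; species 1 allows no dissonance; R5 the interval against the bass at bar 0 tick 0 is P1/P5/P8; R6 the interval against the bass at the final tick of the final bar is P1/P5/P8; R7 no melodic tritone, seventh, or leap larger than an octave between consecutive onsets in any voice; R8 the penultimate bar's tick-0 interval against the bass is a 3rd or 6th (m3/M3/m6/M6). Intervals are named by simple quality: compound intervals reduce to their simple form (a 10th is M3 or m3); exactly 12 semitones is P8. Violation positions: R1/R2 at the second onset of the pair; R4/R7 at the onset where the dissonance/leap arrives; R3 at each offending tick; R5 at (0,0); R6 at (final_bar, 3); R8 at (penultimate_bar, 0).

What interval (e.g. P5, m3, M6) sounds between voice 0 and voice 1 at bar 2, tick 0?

m3

voice 0=B2 voice 1=D3 -> m3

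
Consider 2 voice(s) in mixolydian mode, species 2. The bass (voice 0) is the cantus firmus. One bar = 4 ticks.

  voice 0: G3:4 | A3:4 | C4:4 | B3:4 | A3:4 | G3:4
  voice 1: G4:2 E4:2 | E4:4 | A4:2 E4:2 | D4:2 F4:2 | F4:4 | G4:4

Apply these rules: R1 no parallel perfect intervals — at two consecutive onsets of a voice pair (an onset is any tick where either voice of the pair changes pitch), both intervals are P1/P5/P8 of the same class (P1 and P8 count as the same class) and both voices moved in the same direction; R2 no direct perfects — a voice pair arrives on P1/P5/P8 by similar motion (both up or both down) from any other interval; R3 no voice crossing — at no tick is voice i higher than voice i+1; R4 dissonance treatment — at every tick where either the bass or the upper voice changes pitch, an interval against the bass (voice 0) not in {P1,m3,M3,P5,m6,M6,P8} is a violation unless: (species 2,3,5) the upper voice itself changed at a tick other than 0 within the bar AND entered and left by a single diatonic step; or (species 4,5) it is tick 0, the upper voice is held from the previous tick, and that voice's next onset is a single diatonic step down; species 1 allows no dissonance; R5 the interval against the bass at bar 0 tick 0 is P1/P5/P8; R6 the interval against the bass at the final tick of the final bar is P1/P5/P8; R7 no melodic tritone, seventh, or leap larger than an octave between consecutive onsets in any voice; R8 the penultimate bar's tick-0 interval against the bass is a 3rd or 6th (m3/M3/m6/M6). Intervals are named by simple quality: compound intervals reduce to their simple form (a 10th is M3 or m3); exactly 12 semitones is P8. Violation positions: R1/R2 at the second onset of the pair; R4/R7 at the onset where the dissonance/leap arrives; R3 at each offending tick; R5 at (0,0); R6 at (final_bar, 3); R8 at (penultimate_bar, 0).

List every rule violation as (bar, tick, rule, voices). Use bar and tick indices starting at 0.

bar 0: v0=G3 v1=G4 downbeat P8
bar 1: v0=A3 v1=E4 downbeat P5
bar 2: v0=C4 v1=A4 downbeat M6
bar 3: v0=B3 v1=D4 downbeat m3
bar 4: v0=A3 v1=F4 downbeat m6
bar 5: v0=G3 v1=G4 downbeat P8
  -> R4 @ bar 3 tick 2 v(0, 1): B3/F4 TT untreated

(3, 2, R4, (0, 1))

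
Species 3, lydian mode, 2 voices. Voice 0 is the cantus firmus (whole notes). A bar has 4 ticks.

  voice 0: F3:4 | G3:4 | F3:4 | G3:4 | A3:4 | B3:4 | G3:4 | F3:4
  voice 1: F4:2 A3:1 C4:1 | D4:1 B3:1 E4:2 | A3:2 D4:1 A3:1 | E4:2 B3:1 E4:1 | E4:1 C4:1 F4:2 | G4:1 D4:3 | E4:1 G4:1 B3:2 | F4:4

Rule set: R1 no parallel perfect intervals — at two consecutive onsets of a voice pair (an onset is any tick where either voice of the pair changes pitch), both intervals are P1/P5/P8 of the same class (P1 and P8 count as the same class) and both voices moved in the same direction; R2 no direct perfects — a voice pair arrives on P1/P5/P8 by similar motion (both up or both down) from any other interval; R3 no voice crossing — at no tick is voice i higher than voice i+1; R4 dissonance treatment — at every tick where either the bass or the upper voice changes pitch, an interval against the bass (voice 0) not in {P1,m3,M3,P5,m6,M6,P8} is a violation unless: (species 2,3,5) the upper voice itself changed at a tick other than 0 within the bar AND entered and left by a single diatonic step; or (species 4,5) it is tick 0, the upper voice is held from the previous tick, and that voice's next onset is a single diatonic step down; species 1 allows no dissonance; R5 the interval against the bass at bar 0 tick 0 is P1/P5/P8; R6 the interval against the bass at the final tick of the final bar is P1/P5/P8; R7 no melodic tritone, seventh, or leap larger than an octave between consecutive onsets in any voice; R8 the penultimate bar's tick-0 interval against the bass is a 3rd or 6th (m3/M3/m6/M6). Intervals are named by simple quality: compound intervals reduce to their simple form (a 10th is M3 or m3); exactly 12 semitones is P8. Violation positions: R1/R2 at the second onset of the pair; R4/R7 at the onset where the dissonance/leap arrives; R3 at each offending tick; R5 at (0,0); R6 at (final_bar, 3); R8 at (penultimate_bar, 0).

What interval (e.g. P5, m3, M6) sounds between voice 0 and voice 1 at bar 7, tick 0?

P8

voice 0=F3 voice 1=F4 -> P8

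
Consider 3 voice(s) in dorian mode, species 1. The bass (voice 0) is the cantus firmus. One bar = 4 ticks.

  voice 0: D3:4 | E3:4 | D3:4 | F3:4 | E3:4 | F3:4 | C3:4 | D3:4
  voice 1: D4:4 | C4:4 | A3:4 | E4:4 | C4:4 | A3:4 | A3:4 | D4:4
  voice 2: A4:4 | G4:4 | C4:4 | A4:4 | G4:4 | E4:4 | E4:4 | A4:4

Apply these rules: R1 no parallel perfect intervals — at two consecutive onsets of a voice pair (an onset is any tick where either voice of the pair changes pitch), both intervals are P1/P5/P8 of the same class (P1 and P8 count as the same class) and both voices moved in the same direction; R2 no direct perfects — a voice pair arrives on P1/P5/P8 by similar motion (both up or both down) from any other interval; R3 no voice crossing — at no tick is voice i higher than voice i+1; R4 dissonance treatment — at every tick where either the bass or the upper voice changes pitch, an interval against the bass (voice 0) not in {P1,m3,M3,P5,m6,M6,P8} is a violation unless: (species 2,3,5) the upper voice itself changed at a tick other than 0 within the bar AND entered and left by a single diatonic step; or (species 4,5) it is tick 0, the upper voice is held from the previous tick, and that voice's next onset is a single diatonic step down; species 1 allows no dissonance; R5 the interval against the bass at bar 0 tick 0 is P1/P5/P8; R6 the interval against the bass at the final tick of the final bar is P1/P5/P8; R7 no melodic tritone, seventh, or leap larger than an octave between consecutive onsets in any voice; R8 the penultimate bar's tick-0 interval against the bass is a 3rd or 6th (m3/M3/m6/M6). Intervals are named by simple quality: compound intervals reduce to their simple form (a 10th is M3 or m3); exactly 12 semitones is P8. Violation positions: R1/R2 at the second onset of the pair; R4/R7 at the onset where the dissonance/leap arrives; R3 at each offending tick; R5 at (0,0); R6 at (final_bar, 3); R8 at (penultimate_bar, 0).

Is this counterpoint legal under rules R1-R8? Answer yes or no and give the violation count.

bar 0: v0=D3 v1=D4 v2=A4 (P5)
bar 1: v0=E3 v1=C4 v2=G4 (m3)
bar 2: v0=D3 v1=A3 v2=C4 (m7)
bar 3: v0=F3 v1=E4 v2=A4 (M3)
bar 4: v0=E3 v1=C4 v2=G4 (m3)
bar 5: v0=F3 v1=A3 v2=E4 (M7)
bar 6: v0=C3 v1=A3 v2=E4 (M3)
bar 7: v0=D3 v1=D4 v2=A4 (P5)
  R1 @ bar1.0: D4/A4 P5 -> C4/G4 P5 similar
  R2 @ bar2.0: E3/C4 m6 -> D3/A3 P5 similar
  R4 @ bar2.0: D3/C4 m7 untreated
  R4 @ bar3.0: F3/E4 M7 untreated
  R2 @ bar4.0: E4/A4 P4 -> C4/G4 P5 similar
  R1 @ bar5.0: C4/G4 P5 -> A3/E4 P5 similar
  R4 @ bar5.0: F3/E4 M7 untreated
  R1 @ bar7.0: A3/E4 P5 -> D4/A4 P5 similar
  R2 @ bar7.0: C3/A3 M6 -> D3/D4 P8 similar
  R2 @ bar7.0: C3/E4 M3 -> D3/A4 P5 similar

No (10 violations)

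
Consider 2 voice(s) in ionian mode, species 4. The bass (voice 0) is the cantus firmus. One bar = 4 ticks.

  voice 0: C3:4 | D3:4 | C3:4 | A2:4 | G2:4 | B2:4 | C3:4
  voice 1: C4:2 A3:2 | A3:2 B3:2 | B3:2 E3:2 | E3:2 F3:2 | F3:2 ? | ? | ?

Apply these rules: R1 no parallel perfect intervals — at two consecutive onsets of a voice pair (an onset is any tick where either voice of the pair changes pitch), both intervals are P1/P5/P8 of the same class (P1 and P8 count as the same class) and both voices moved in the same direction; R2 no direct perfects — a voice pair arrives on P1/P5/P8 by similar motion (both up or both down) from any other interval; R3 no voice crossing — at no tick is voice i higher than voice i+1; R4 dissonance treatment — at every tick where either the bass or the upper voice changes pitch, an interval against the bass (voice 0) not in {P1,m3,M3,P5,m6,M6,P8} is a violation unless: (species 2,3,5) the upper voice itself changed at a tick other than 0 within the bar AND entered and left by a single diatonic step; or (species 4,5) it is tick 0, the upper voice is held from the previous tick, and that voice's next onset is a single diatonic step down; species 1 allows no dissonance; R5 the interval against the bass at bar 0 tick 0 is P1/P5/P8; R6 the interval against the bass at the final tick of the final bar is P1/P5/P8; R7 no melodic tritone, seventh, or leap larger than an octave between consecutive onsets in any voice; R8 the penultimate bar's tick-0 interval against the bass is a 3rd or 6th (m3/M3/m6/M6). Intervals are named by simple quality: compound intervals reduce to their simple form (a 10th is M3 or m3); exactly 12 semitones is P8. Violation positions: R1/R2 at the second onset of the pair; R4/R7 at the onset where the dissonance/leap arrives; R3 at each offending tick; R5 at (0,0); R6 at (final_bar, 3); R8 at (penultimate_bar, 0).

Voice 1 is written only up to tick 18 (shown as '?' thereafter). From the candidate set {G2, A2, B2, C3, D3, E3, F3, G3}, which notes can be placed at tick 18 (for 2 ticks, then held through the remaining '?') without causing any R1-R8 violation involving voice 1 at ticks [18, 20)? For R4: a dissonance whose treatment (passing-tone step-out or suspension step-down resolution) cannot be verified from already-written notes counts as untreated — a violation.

G2: violates R7
A2: violates R4
B2: violates R7
C3: violates R4
D3: legal
E3: legal
F3: legal
G3: legal

{D3, E3, F3, G3}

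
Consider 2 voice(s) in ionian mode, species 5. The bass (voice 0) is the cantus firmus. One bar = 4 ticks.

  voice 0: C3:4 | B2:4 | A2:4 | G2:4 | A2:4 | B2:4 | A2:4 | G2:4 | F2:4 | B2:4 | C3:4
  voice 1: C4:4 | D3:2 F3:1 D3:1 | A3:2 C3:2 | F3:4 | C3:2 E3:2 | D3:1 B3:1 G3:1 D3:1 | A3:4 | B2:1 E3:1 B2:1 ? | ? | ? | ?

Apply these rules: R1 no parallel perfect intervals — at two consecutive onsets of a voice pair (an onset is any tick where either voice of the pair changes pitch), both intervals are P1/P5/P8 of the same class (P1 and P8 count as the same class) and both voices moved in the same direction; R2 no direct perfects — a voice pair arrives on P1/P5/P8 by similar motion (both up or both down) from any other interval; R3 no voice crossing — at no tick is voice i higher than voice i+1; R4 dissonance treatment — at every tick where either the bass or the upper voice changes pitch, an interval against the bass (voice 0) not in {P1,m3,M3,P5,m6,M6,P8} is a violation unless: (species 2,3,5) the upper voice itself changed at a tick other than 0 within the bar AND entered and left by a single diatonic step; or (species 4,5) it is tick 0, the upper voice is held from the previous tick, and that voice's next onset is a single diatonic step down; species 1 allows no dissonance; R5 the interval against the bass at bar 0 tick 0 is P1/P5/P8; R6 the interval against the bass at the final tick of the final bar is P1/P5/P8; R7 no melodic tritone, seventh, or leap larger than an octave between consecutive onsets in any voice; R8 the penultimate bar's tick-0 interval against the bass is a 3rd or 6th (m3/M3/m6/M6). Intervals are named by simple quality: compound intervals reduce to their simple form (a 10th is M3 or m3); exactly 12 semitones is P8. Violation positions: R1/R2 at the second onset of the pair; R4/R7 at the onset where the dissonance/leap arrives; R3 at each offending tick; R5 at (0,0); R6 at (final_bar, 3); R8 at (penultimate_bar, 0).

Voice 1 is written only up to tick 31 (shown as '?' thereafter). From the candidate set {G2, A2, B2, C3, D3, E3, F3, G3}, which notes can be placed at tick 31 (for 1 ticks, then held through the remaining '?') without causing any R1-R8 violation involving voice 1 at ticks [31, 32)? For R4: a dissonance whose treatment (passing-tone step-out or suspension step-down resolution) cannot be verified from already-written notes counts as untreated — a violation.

G2: legal
A2: violates R4
B2: legal
C3: violates R4
D3: legal
E3: legal
F3: violates R4,R7
G3: legal

{B2, D3, E3, G2, G3}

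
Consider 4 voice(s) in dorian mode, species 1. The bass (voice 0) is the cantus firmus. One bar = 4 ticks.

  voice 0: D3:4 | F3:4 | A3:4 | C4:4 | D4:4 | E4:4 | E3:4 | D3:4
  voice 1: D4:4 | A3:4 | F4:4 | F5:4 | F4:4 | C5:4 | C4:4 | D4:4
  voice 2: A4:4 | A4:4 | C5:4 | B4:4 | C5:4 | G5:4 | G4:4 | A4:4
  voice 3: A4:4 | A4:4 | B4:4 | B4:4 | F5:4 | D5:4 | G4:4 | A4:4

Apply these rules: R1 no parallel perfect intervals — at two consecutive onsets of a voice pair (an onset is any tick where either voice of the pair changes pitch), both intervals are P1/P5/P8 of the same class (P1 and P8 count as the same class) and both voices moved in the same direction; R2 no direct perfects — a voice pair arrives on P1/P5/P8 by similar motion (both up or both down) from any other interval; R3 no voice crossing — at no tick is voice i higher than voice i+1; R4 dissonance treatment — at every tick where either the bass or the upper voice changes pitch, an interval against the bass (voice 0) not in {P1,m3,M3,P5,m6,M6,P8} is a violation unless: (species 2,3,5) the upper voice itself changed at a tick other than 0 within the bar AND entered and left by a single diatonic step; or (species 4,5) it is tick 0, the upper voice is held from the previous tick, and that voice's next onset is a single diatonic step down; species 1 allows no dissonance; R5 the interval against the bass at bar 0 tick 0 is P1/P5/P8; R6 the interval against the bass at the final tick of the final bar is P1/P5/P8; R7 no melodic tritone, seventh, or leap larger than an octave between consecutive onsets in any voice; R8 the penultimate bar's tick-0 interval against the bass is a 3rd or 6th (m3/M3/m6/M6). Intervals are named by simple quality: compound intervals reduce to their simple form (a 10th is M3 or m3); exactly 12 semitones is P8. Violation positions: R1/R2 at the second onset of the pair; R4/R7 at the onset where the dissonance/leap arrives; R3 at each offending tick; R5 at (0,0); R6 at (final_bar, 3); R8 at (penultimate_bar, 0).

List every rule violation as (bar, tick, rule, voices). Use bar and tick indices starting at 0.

(2, 0, R2, (1, 2))
(2, 0, R3, (2, 3))
(2, 0, R4, (0, 3))
(2, 1, R3, (2, 3))
(2, 2, R3, (2, 3))
(2, 3, R3, (2, 3))
(3, 0, R3, (1, 2))
(3, 0, R4, (0, 1))
(3, 0, R4, (0, 2))
(3, 0, R4, (0, 3))
(3, 1, R3, (1, 2))
(3, 2, R3, (1, 2))
(3, 3, R3, (1, 2))
(4, 0, R4, (0, 2))
(4, 0, R7, (3,))
(5, 0, R1, (1, 2))
(5, 0, R3, (2, 3))
(5, 0, R4, (0, 3))
(5, 1, R3, (2, 3))
(5, 2, R3, (2, 3))
(5, 3, R3, (2, 3))
(6, 0, R1, (1, 2))
(6, 0, R2, (1, 3))
(6, 0, R2, (2, 3))
(7, 0, R1, (1, 2))
(7, 0, R1, (1, 3))
(7, 0, R1, (2, 3))

bar 0: v0=D3 v1=D4 v2=A4 v3=A4 downbeat P5
bar 1: v0=F3 v1=A3 v2=A4 v3=A4 downbeat M3
bar 2: v0=A3 v1=F4 v2=C5 v3=B4 downbeat M2
bar 3: v0=C4 v1=F5 v2=B4 v3=B4 downbeat M7
bar 4: v0=D4 v1=F4 v2=C5 v3=F5 downbeat m3
bar 5: v0=E4 v1=C5 v2=G5 v3=D5 downbeat m7
bar 6: v0=E3 v1=C4 v2=G4 v3=G4 downbeat m3
bar 7: v0=D3 v1=D4 v2=A4 v3=A4 downbeat P5
  -> R2 @ bar 2 tick 0 v(1, 2): A3/A4 P8 -> F4/C5 P5 similar
  -> R3 @ bar 2 tick 0 v(2, 3): C5 above B4
  -> R4 @ bar 2 tick 0 v(0, 3): A3/B4 M2 untreated
  -> R3 @ bar 2 tick 1 v(2, 3): C5 above B4
  -> R3 @ bar 2 tick 2 v(2, 3): C5 above B4
  -> R3 @ bar 2 tick 3 v(2, 3): C5 above B4
  -> R3 @ bar 3 tick 0 v(1, 2): F5 above B4
  -> R4 @ bar 3 tick 0 v(0, 1): C4/F5 P4 untreated
  -> R4 @ bar 3 tick 0 v(0, 2): C4/B4 M7 untreated
  -> R4 @ bar 3 tick 0 v(0, 3): C4/B4 M7 untreated
  -> R3 @ bar 3 tick 1 v(1, 2): F5 above B4
  -> R3 @ bar 3 tick 2 v(1, 2): F5 above B4
  -> R3 @ bar 3 tick 3 v(1, 2): F5 above B4
  -> R4 @ bar 4 tick 0 v(0, 2): D4/C5 m7 untreated
  -> R7 @ bar 4 tick 0 v(3,): B4->F5 leap 6st
  -> R1 @ bar 5 tick 0 v(1, 2): F4/C5 P5 -> C5/G5 P5 similar
  -> R3 @ bar 5 tick 0 v(2, 3): G5 above D5
  -> R4 @ bar 5 tick 0 v(0, 3): E4/D5 m7 untreated
  -> R3 @ bar 5 tick 1 v(2, 3): G5 above D5
  -> R3 @ bar 5 tick 2 v(2, 3): G5 above D5
  -> R3 @ bar 5 tick 3 v(2, 3): G5 above D5
  -> R1 @ bar 6 tick 0 v(1, 2): C5/G5 P5 -> C4/G4 P5 similar
  -> R2 @ bar 6 tick 0 v(1, 3): C5/D5 M2 -> C4/G4 P5 similar
  -> R2 @ bar 6 tick 0 v(2, 3): G5/D5 P4 -> G4/G4 P1 similar
  -> R1 @ bar 7 tick 0 v(1, 2): C4/G4 P5 -> D4/A4 P5 similar
  -> R1 @ bar 7 tick 0 v(1, 3): C4/G4 P5 -> D4/A4 P5 similar
  -> R1 @ bar 7 tick 0 v(2, 3): G4/G4 P1 -> A4/A4 P1 similar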